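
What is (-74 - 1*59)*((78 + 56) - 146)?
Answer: 1596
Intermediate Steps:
(-74 - 1*59)*((78 + 56) - 146) = (-74 - 59)*(134 - 146) = -133*(-12) = 1596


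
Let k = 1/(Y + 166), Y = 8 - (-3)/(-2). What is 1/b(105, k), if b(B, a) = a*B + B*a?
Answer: 23/28 ≈ 0.82143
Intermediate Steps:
Y = 13/2 (Y = 8 - (-3)*(-1)/2 = 8 - 3*1/2 = 8 - 3/2 = 13/2 ≈ 6.5000)
k = 2/345 (k = 1/(13/2 + 166) = 1/(345/2) = 2/345 ≈ 0.0057971)
b(B, a) = 2*B*a (b(B, a) = B*a + B*a = 2*B*a)
1/b(105, k) = 1/(2*105*(2/345)) = 1/(28/23) = 23/28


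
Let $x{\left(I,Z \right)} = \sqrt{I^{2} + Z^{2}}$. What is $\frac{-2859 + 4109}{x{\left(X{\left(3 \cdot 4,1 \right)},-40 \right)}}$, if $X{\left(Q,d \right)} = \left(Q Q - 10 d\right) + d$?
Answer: $\frac{250 \sqrt{793}}{793} \approx 8.8778$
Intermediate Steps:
$X{\left(Q,d \right)} = Q^{2} - 9 d$ ($X{\left(Q,d \right)} = \left(Q^{2} - 10 d\right) + d = Q^{2} - 9 d$)
$\frac{-2859 + 4109}{x{\left(X{\left(3 \cdot 4,1 \right)},-40 \right)}} = \frac{-2859 + 4109}{\sqrt{\left(\left(3 \cdot 4\right)^{2} - 9\right)^{2} + \left(-40\right)^{2}}} = \frac{1250}{\sqrt{\left(12^{2} - 9\right)^{2} + 1600}} = \frac{1250}{\sqrt{\left(144 - 9\right)^{2} + 1600}} = \frac{1250}{\sqrt{135^{2} + 1600}} = \frac{1250}{\sqrt{18225 + 1600}} = \frac{1250}{\sqrt{19825}} = \frac{1250}{5 \sqrt{793}} = 1250 \frac{\sqrt{793}}{3965} = \frac{250 \sqrt{793}}{793}$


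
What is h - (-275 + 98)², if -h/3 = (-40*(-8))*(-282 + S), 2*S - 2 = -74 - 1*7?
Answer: 277311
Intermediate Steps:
S = -79/2 (S = 1 + (-74 - 1*7)/2 = 1 + (-74 - 7)/2 = 1 + (½)*(-81) = 1 - 81/2 = -79/2 ≈ -39.500)
h = 308640 (h = -3*(-40*(-8))*(-282 - 79/2) = -960*(-643)/2 = -3*(-102880) = 308640)
h - (-275 + 98)² = 308640 - (-275 + 98)² = 308640 - 1*(-177)² = 308640 - 1*31329 = 308640 - 31329 = 277311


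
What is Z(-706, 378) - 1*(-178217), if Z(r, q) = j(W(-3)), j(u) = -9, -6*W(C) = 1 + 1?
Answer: 178208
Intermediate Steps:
W(C) = -⅓ (W(C) = -(1 + 1)/6 = -⅙*2 = -⅓)
Z(r, q) = -9
Z(-706, 378) - 1*(-178217) = -9 - 1*(-178217) = -9 + 178217 = 178208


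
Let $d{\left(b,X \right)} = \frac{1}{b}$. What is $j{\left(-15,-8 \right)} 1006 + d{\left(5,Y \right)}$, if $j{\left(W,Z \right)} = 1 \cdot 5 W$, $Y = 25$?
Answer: $- \frac{377249}{5} \approx -75450.0$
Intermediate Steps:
$j{\left(W,Z \right)} = 5 W$
$j{\left(-15,-8 \right)} 1006 + d{\left(5,Y \right)} = 5 \left(-15\right) 1006 + \frac{1}{5} = \left(-75\right) 1006 + \frac{1}{5} = -75450 + \frac{1}{5} = - \frac{377249}{5}$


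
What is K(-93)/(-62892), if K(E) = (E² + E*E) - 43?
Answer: -17255/62892 ≈ -0.27436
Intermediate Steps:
K(E) = -43 + 2*E² (K(E) = (E² + E²) - 43 = 2*E² - 43 = -43 + 2*E²)
K(-93)/(-62892) = (-43 + 2*(-93)²)/(-62892) = (-43 + 2*8649)*(-1/62892) = (-43 + 17298)*(-1/62892) = 17255*(-1/62892) = -17255/62892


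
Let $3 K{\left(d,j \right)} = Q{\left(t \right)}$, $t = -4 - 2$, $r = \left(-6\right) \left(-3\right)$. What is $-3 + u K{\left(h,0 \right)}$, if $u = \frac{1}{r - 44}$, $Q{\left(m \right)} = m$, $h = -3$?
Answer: $- \frac{38}{13} \approx -2.9231$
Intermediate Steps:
$r = 18$
$t = -6$
$K{\left(d,j \right)} = -2$ ($K{\left(d,j \right)} = \frac{1}{3} \left(-6\right) = -2$)
$u = - \frac{1}{26}$ ($u = \frac{1}{18 - 44} = \frac{1}{-26} = - \frac{1}{26} \approx -0.038462$)
$-3 + u K{\left(h,0 \right)} = -3 - - \frac{1}{13} = -3 + \frac{1}{13} = - \frac{38}{13}$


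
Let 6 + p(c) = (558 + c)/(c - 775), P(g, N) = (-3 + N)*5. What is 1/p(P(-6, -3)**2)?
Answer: 125/708 ≈ 0.17655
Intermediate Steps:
P(g, N) = -15 + 5*N
p(c) = -6 + (558 + c)/(-775 + c) (p(c) = -6 + (558 + c)/(c - 775) = -6 + (558 + c)/(-775 + c))
1/p(P(-6, -3)**2) = 1/((5208 - 5*(-15 + 5*(-3))**2)/(-775 + (-15 + 5*(-3))**2)) = 1/((5208 - 5*(-15 - 15)**2)/(-775 + (-15 - 15)**2)) = 1/((5208 - 5*(-30)**2)/(-775 + (-30)**2)) = 1/((5208 - 5*900)/(-775 + 900)) = 1/((5208 - 4500)/125) = 1/((1/125)*708) = 1/(708/125) = 125/708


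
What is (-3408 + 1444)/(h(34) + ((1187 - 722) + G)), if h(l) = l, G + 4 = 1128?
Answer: -1964/1623 ≈ -1.2101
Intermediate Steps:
G = 1124 (G = -4 + 1128 = 1124)
(-3408 + 1444)/(h(34) + ((1187 - 722) + G)) = (-3408 + 1444)/(34 + ((1187 - 722) + 1124)) = -1964/(34 + (465 + 1124)) = -1964/(34 + 1589) = -1964/1623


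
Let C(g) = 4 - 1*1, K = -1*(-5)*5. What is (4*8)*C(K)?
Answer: 96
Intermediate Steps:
K = 25 (K = 5*5 = 25)
C(g) = 3 (C(g) = 4 - 1 = 3)
(4*8)*C(K) = (4*8)*3 = 32*3 = 96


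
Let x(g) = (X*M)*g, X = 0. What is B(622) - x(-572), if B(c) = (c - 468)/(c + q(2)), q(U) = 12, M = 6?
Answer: 77/317 ≈ 0.24290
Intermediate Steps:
x(g) = 0 (x(g) = (0*6)*g = 0*g = 0)
B(c) = (-468 + c)/(12 + c) (B(c) = (c - 468)/(c + 12) = (-468 + c)/(12 + c))
B(622) - x(-572) = (-468 + 622)/(12 + 622) - 1*0 = 154/634 + 0 = (1/634)*154 + 0 = 77/317 + 0 = 77/317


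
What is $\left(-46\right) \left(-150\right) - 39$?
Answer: $6861$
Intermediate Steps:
$\left(-46\right) \left(-150\right) - 39 = 6900 - 39 = 6861$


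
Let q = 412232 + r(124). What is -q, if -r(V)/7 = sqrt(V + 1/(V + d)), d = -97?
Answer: -412232 + 7*sqrt(10047)/9 ≈ -4.1215e+5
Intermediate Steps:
r(V) = -7*sqrt(V + 1/(-97 + V)) (r(V) = -7*sqrt(V + 1/(V - 97)) = -7*sqrt(V + 1/(-97 + V)))
q = 412232 - 7*sqrt(10047)/9 (q = 412232 - 7*sqrt(1 + 124*(-97 + 124))/sqrt(-97 + 124) = 412232 - 7*sqrt(3)*sqrt(1 + 124*27)/9 = 412232 - 7*sqrt(3)*sqrt(1 + 3348)/9 = 412232 - 7*sqrt(10047)/9 ≈ 4.1215e+5)
-q = -(412232 - 7*sqrt(10047)/9) = -412232 + 7*sqrt(10047)/9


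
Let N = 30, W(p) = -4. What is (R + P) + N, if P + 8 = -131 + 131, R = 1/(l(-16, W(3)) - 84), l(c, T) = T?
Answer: 1935/88 ≈ 21.989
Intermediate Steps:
R = -1/88 (R = 1/(-4 - 84) = 1/(-88) = -1/88 ≈ -0.011364)
P = -8 (P = -8 + (-131 + 131) = -8 + 0 = -8)
(R + P) + N = (-1/88 - 8) + 30 = -705/88 + 30 = 1935/88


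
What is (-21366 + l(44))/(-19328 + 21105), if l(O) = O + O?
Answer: -21278/1777 ≈ -11.974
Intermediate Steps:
l(O) = 2*O
(-21366 + l(44))/(-19328 + 21105) = (-21366 + 2*44)/(-19328 + 21105) = (-21366 + 88)/1777 = -21278*1/1777 = -21278/1777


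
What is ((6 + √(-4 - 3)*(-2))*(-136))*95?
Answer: -77520 + 25840*I*√7 ≈ -77520.0 + 68366.0*I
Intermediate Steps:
((6 + √(-4 - 3)*(-2))*(-136))*95 = ((6 + √(-7)*(-2))*(-136))*95 = ((6 + (I*√7)*(-2))*(-136))*95 = ((6 - 2*I*√7)*(-136))*95 = (-816 + 272*I*√7)*95 = -77520 + 25840*I*√7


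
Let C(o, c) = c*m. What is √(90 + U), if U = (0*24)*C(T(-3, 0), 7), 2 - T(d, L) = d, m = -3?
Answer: 3*√10 ≈ 9.4868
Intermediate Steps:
T(d, L) = 2 - d
C(o, c) = -3*c (C(o, c) = c*(-3) = -3*c)
U = 0 (U = (0*24)*(-3*7) = 0*(-21) = 0)
√(90 + U) = √(90 + 0) = √90 = 3*√10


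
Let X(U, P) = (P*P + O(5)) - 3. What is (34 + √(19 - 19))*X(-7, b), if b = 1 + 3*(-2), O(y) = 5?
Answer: 918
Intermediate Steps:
b = -5 (b = 1 - 6 = -5)
X(U, P) = 2 + P² (X(U, P) = (P*P + 5) - 3 = (P² + 5) - 3 = (5 + P²) - 3 = 2 + P²)
(34 + √(19 - 19))*X(-7, b) = (34 + √(19 - 19))*(2 + (-5)²) = (34 + √0)*(2 + 25) = (34 + 0)*27 = 34*27 = 918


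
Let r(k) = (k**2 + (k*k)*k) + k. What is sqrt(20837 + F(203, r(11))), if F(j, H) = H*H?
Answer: 3*sqrt(240134) ≈ 1470.1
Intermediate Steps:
r(k) = k + k**2 + k**3 (r(k) = (k**2 + k**2*k) + k = (k**2 + k**3) + k = k + k**2 + k**3)
F(j, H) = H**2
sqrt(20837 + F(203, r(11))) = sqrt(20837 + (11*(1 + 11 + 11**2))**2) = sqrt(20837 + (11*(1 + 11 + 121))**2) = sqrt(20837 + (11*133)**2) = sqrt(20837 + 1463**2) = sqrt(20837 + 2140369) = sqrt(2161206) = 3*sqrt(240134)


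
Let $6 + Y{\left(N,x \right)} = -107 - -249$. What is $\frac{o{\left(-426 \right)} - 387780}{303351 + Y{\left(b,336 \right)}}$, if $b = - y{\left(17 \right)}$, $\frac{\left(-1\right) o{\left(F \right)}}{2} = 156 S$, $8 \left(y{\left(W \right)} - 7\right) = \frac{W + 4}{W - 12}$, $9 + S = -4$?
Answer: $- \frac{20196}{15973} \approx -1.2644$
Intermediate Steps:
$S = -13$ ($S = -9 - 4 = -13$)
$y{\left(W \right)} = 7 + \frac{4 + W}{8 \left(-12 + W\right)}$ ($y{\left(W \right)} = 7 + \frac{\left(W + 4\right) \frac{1}{W - 12}}{8} = 7 + \frac{\left(4 + W\right) \frac{1}{-12 + W}}{8} = 7 + \frac{\frac{1}{-12 + W} \left(4 + W\right)}{8} = 7 + \frac{4 + W}{8 \left(-12 + W\right)}$)
$o{\left(F \right)} = 4056$ ($o{\left(F \right)} = - 2 \cdot 156 \left(-13\right) = \left(-2\right) \left(-2028\right) = 4056$)
$b = - \frac{301}{40}$ ($b = - \frac{-668 + 57 \cdot 17}{8 \left(-12 + 17\right)} = - \frac{-668 + 969}{8 \cdot 5} = - \frac{301}{8 \cdot 5} = \left(-1\right) \frac{301}{40} = - \frac{301}{40} \approx -7.525$)
$Y{\left(N,x \right)} = 136$ ($Y{\left(N,x \right)} = -6 - -142 = -6 + \left(-107 + 249\right) = -6 + 142 = 136$)
$\frac{o{\left(-426 \right)} - 387780}{303351 + Y{\left(b,336 \right)}} = \frac{4056 - 387780}{303351 + 136} = - \frac{383724}{303487} = \left(-383724\right) \frac{1}{303487} = - \frac{20196}{15973}$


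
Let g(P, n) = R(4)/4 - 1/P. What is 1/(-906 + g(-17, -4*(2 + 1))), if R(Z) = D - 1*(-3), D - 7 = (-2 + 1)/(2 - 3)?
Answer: -68/61417 ≈ -0.0011072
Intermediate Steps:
D = 8 (D = 7 + (-2 + 1)/(2 - 3) = 7 - 1/(-1) = 7 - 1*(-1) = 7 + 1 = 8)
R(Z) = 11 (R(Z) = 8 - 1*(-3) = 8 + 3 = 11)
g(P, n) = 11/4 - 1/P
1/(-906 + g(-17, -4*(2 + 1))) = 1/(-906 + (11/4 - 1/(-17))) = 1/(-906 + (11/4 - 1*(-1/17))) = 1/(-906 + (11/4 + 1/17)) = 1/(-906 + 191/68) = 1/(-61417/68) = -68/61417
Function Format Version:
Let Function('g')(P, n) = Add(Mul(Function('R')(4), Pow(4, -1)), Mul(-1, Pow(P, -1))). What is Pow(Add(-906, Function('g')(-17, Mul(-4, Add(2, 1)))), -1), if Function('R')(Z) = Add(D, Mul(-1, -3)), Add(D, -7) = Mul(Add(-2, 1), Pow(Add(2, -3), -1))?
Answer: Rational(-68, 61417) ≈ -0.0011072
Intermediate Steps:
D = 8 (D = Add(7, Mul(Add(-2, 1), Pow(Add(2, -3), -1))) = Add(7, Mul(-1, Pow(-1, -1))) = Add(7, Mul(-1, -1)) = Add(7, 1) = 8)
Function('R')(Z) = 11 (Function('R')(Z) = Add(8, Mul(-1, -3)) = Add(8, 3) = 11)
Function('g')(P, n) = Add(Rational(11, 4), Mul(-1, Pow(P, -1))) (Function('g')(P, n) = Add(Mul(11, Pow(4, -1)), Mul(-1, Pow(P, -1))) = Add(Mul(11, Rational(1, 4)), Mul(-1, Pow(P, -1))) = Add(Rational(11, 4), Mul(-1, Pow(P, -1))))
Pow(Add(-906, Function('g')(-17, Mul(-4, Add(2, 1)))), -1) = Pow(Add(-906, Add(Rational(11, 4), Mul(-1, Pow(-17, -1)))), -1) = Pow(Add(-906, Add(Rational(11, 4), Mul(-1, Rational(-1, 17)))), -1) = Pow(Add(-906, Add(Rational(11, 4), Rational(1, 17))), -1) = Pow(Add(-906, Rational(191, 68)), -1) = Pow(Rational(-61417, 68), -1) = Rational(-68, 61417)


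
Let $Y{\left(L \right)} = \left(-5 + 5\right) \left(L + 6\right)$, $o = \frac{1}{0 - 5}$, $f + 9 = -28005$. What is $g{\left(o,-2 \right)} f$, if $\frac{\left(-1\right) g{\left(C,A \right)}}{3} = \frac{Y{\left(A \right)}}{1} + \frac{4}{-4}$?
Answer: $-84042$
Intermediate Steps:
$f = -28014$ ($f = -9 - 28005 = -28014$)
$o = - \frac{1}{5}$ ($o = \frac{1}{-5} = - \frac{1}{5} \approx -0.2$)
$Y{\left(L \right)} = 0$ ($Y{\left(L \right)} = 0 \left(6 + L\right) = 0$)
$g{\left(C,A \right)} = 3$ ($g{\left(C,A \right)} = - 3 \left(\frac{0}{1} + \frac{4}{-4}\right) = - 3 \left(0 \cdot 1 + 4 \left(- \frac{1}{4}\right)\right) = - 3 \left(0 - 1\right) = \left(-3\right) \left(-1\right) = 3$)
$g{\left(o,-2 \right)} f = 3 \left(-28014\right) = -84042$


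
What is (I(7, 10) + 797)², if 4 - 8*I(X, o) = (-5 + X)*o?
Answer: 632025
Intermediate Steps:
I(X, o) = ½ - o*(-5 + X)/8 (I(X, o) = ½ - (-5 + X)*o/8 = ½ - o*(-5 + X)/8)
(I(7, 10) + 797)² = ((½ + (5/8)*10 - ⅛*7*10) + 797)² = ((½ + 25/4 - 35/4) + 797)² = (-2 + 797)² = 795² = 632025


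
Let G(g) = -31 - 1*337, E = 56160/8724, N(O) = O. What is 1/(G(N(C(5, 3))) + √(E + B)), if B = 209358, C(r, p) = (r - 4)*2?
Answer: 133768/26877349 + 3*√12295019638/53754698 ≈ 0.011165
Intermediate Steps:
C(r, p) = -8 + 2*r (C(r, p) = (-4 + r)*2 = -8 + 2*r)
E = 4680/727 (E = 56160*(1/8724) = 4680/727 ≈ 6.4374)
G(g) = -368 (G(g) = -31 - 337 = -368)
1/(G(N(C(5, 3))) + √(E + B)) = 1/(-368 + √(4680/727 + 209358)) = 1/(-368 + √(152207946/727)) = 1/(-368 + 3*√12295019638/727)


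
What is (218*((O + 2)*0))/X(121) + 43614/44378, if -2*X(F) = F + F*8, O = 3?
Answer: 21807/22189 ≈ 0.98278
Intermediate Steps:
X(F) = -9*F/2 (X(F) = -(F + F*8)/2 = -(F + 8*F)/2 = -9*F/2)
(218*((O + 2)*0))/X(121) + 43614/44378 = (218*((3 + 2)*0))/((-9/2*121)) + 43614/44378 = (218*(5*0))/(-1089/2) + 43614*(1/44378) = (218*0)*(-2/1089) + 21807/22189 = 0*(-2/1089) + 21807/22189 = 0 + 21807/22189 = 21807/22189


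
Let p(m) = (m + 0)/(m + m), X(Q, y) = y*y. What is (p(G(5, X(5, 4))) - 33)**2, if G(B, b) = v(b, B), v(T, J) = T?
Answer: 4225/4 ≈ 1056.3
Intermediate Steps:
X(Q, y) = y**2
G(B, b) = b
p(m) = 1/2 (p(m) = m/((2*m)) = m*(1/(2*m)) = 1/2)
(p(G(5, X(5, 4))) - 33)**2 = (1/2 - 33)**2 = (-65/2)**2 = 4225/4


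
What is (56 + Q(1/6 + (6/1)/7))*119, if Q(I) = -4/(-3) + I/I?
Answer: 20825/3 ≈ 6941.7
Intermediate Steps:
Q(I) = 7/3 (Q(I) = -4*(-⅓) + 1 = 4/3 + 1 = 7/3)
(56 + Q(1/6 + (6/1)/7))*119 = (56 + 7/3)*119 = (175/3)*119 = 20825/3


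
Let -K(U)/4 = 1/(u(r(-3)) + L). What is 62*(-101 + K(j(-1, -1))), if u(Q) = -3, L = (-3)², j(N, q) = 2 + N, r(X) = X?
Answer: -18910/3 ≈ -6303.3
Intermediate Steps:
L = 9
K(U) = -⅔ (K(U) = -4/(-3 + 9) = -4/6 = -4*⅙ = -⅔)
62*(-101 + K(j(-1, -1))) = 62*(-101 - ⅔) = 62*(-305/3) = -18910/3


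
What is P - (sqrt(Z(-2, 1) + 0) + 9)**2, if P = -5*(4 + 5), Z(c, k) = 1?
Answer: -145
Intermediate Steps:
P = -45 (P = -5*9 = -45)
P - (sqrt(Z(-2, 1) + 0) + 9)**2 = -45 - (sqrt(1 + 0) + 9)**2 = -45 - (sqrt(1) + 9)**2 = -45 - (1 + 9)**2 = -45 - 1*10**2 = -45 - 1*100 = -45 - 100 = -145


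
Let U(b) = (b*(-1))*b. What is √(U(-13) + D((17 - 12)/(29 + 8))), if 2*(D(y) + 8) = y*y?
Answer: I*√969202/74 ≈ 13.304*I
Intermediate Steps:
D(y) = -8 + y²/2 (D(y) = -8 + (y*y)/2 = -8 + y²/2)
U(b) = -b² (U(b) = (-b)*b = -b²)
√(U(-13) + D((17 - 12)/(29 + 8))) = √(-1*(-13)² + (-8 + ((17 - 12)/(29 + 8))²/2)) = √(-1*169 + (-8 + (5/37)²/2)) = √(-169 + (-8 + (5*(1/37))²/2)) = √(-169 + (-8 + (5/37)²/2)) = √(-169 + (-8 + (½)*(25/1369))) = √(-169 + (-8 + 25/2738)) = √(-169 - 21879/2738) = √(-484601/2738) = I*√969202/74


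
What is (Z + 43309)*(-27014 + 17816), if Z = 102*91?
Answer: -483732018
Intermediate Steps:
Z = 9282
(Z + 43309)*(-27014 + 17816) = (9282 + 43309)*(-27014 + 17816) = 52591*(-9198) = -483732018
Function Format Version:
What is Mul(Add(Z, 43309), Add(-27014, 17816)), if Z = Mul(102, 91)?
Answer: -483732018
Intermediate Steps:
Z = 9282
Mul(Add(Z, 43309), Add(-27014, 17816)) = Mul(Add(9282, 43309), Add(-27014, 17816)) = Mul(52591, -9198) = -483732018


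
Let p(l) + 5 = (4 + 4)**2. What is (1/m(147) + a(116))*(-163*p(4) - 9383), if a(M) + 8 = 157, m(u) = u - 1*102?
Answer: -25482800/9 ≈ -2.8314e+6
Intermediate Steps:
m(u) = -102 + u (m(u) = u - 102 = -102 + u)
a(M) = 149 (a(M) = -8 + 157 = 149)
p(l) = 59 (p(l) = -5 + (4 + 4)**2 = -5 + 8**2 = -5 + 64 = 59)
(1/m(147) + a(116))*(-163*p(4) - 9383) = (1/(-102 + 147) + 149)*(-163*59 - 9383) = (1/45 + 149)*(-9617 - 9383) = (1/45 + 149)*(-19000) = (6706/45)*(-19000) = -25482800/9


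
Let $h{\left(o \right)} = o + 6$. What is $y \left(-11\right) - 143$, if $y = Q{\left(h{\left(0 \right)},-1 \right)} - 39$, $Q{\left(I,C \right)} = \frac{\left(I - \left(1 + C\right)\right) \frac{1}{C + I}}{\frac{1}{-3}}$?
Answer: $\frac{1628}{5} \approx 325.6$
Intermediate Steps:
$h{\left(o \right)} = 6 + o$
$Q{\left(I,C \right)} = - \frac{3 \left(-1 + I - C\right)}{C + I}$ ($Q{\left(I,C \right)} = \frac{\left(-1 + I - C\right) \frac{1}{C + I}}{- \frac{1}{3}} = \frac{-1 + I - C}{C + I} \left(-3\right) = - \frac{3 \left(-1 + I - C\right)}{C + I}$)
$y = - \frac{213}{5}$ ($y = \frac{3 \left(1 - 1 - \left(6 + 0\right)\right)}{-1 + \left(6 + 0\right)} - 39 = \frac{3 \left(1 - 1 - 6\right)}{-1 + 6} - 39 = \frac{3 \left(1 - 1 - 6\right)}{5} - 39 = 3 \cdot \frac{1}{5} \left(-6\right) - 39 = - \frac{18}{5} - 39 = - \frac{213}{5} \approx -42.6$)
$y \left(-11\right) - 143 = \left(- \frac{213}{5}\right) \left(-11\right) - 143 = \frac{2343}{5} - 143 = \frac{1628}{5}$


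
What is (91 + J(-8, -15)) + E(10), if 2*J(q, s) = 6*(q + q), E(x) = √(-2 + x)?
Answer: 43 + 2*√2 ≈ 45.828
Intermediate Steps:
J(q, s) = 6*q (J(q, s) = (6*(q + q))/2 = (6*(2*q))/2 = (12*q)/2 = 6*q)
(91 + J(-8, -15)) + E(10) = (91 + 6*(-8)) + √(-2 + 10) = (91 - 48) + √8 = 43 + 2*√2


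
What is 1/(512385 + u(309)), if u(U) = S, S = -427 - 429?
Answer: 1/511529 ≈ 1.9549e-6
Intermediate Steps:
S = -856
u(U) = -856
1/(512385 + u(309)) = 1/(512385 - 856) = 1/511529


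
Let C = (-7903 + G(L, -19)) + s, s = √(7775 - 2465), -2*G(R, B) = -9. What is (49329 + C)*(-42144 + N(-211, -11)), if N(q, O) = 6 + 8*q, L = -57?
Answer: -1815733093 - 131478*√590 ≈ -1.8189e+9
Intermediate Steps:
G(R, B) = 9/2 (G(R, B) = -½*(-9) = 9/2)
s = 3*√590 (s = √5310 = 3*√590 ≈ 72.870)
C = -15797/2 + 3*√590 (C = (-7903 + 9/2) + 3*√590 = -15797/2 + 3*√590 ≈ -7825.6)
(49329 + C)*(-42144 + N(-211, -11)) = (49329 + (-15797/2 + 3*√590))*(-42144 + (6 + 8*(-211))) = (82861/2 + 3*√590)*(-42144 + (6 - 1688)) = (82861/2 + 3*√590)*(-42144 - 1682) = (82861/2 + 3*√590)*(-43826) = -1815733093 - 131478*√590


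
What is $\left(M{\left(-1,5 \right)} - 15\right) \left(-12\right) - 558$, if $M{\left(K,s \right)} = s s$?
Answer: $-678$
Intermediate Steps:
$M{\left(K,s \right)} = s^{2}$
$\left(M{\left(-1,5 \right)} - 15\right) \left(-12\right) - 558 = \left(5^{2} - 15\right) \left(-12\right) - 558 = \left(25 - 15\right) \left(-12\right) - 558 = 10 \left(-12\right) - 558 = -120 - 558 = -678$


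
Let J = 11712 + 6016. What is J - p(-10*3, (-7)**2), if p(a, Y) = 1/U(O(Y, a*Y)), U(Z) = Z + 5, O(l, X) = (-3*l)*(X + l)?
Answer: 3703237375/208892 ≈ 17728.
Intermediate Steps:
O(l, X) = -3*l*(X + l)
J = 17728
U(Z) = 5 + Z
p(a, Y) = 1/(5 - 3*Y*(Y + Y*a)) (p(a, Y) = 1/(5 - 3*Y*(a*Y + Y)) = 1/(5 - 3*Y*(Y*a + Y)) = 1/(5 - 3*Y*(Y + Y*a)))
J - p(-10*3, (-7)**2) = 17728 - (-1)/(-5 + 3*((-7)**2)**2*(1 - 10*3)) = 17728 - (-1)/(-5 + 3*49**2*(1 - 30)) = 17728 - (-1)/(-5 + 3*2401*(-29)) = 17728 - (-1)/(-5 - 208887) = 17728 - (-1)/(-208892) = 17728 - (-1)*(-1)/208892 = 17728 - 1*1/208892 = 17728 - 1/208892 = 3703237375/208892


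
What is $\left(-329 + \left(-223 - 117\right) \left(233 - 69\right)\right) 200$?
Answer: $-11217800$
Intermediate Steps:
$\left(-329 + \left(-223 - 117\right) \left(233 - 69\right)\right) 200 = \left(-329 - 55760\right) 200 = \left(-56089\right) 200 = -11217800$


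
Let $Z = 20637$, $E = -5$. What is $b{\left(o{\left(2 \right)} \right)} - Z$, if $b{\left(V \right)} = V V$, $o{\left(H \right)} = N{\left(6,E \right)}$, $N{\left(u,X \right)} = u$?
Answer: $-20601$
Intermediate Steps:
$o{\left(H \right)} = 6$
$b{\left(V \right)} = V^{2}$
$b{\left(o{\left(2 \right)} \right)} - Z = 6^{2} - 20637 = 36 - 20637 = -20601$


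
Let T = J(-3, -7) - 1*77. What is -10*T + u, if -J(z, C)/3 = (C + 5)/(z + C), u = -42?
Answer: 734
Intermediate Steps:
J(z, C) = -3*(5 + C)/(C + z) (J(z, C) = -3*(C + 5)/(z + C) = -3*(5 + C)/(C + z))
T = -388/5 (T = 3*(-5 - 1*(-7))/(-7 - 3) - 1*77 = 3*(-5 + 7)/(-10) - 77 = 3*(-⅒)*2 - 77 = -⅗ - 77 = -388/5 ≈ -77.600)
-10*T + u = -10*(-388/5) - 42 = 776 - 42 = 734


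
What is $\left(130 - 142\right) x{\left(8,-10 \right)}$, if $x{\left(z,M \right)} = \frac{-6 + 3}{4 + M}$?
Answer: $-6$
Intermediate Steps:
$x{\left(z,M \right)} = - \frac{3}{4 + M}$
$\left(130 - 142\right) x{\left(8,-10 \right)} = \left(130 - 142\right) \left(- \frac{3}{4 - 10}\right) = - 12 \left(- \frac{3}{-6}\right) = - 12 \left(\left(-3\right) \left(- \frac{1}{6}\right)\right) = \left(-12\right) \frac{1}{2} = -6$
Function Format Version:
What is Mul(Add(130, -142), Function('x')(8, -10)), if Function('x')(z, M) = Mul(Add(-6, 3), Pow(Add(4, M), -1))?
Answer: -6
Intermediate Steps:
Function('x')(z, M) = Mul(-3, Pow(Add(4, M), -1))
Mul(Add(130, -142), Function('x')(8, -10)) = Mul(Add(130, -142), Mul(-3, Pow(Add(4, -10), -1))) = Mul(-12, Mul(-3, Pow(-6, -1))) = Mul(-12, Mul(-3, Rational(-1, 6))) = Mul(-12, Rational(1, 2)) = -6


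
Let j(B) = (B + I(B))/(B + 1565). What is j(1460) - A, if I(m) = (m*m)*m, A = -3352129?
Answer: 2650465537/605 ≈ 4.3809e+6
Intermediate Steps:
I(m) = m³ (I(m) = m²*m = m³)
j(B) = (B + B³)/(1565 + B) (j(B) = (B + B³)/(B + 1565) = (B + B³)/(1565 + B))
j(1460) - A = (1460 + 1460³)/(1565 + 1460) - 1*(-3352129) = (1460 + 3112136000)/3025 + 3352129 = (1/3025)*3112137460 + 3352129 = 622427492/605 + 3352129 = 2650465537/605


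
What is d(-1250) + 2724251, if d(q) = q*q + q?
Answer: 4285501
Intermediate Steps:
d(q) = q + q² (d(q) = q² + q = q + q²)
d(-1250) + 2724251 = -1250*(1 - 1250) + 2724251 = -1250*(-1249) + 2724251 = 1561250 + 2724251 = 4285501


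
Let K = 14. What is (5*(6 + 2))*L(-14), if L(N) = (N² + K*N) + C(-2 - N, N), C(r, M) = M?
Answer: -560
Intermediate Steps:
L(N) = N² + 15*N (L(N) = (N² + 14*N) + N = N² + 15*N)
(5*(6 + 2))*L(-14) = (5*(6 + 2))*(-14*(15 - 14)) = (5*8)*(-14*1) = 40*(-14) = -560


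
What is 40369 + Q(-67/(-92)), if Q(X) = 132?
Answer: 40501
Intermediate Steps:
40369 + Q(-67/(-92)) = 40369 + 132 = 40501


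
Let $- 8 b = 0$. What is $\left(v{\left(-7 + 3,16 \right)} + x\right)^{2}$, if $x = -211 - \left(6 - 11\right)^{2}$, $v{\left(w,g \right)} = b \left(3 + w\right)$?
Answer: $55696$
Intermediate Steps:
$b = 0$ ($b = \left(- \frac{1}{8}\right) 0 = 0$)
$v{\left(w,g \right)} = 0$ ($v{\left(w,g \right)} = 0 \left(3 + w\right) = 0$)
$x = -236$ ($x = -211 - \left(-5\right)^{2} = -211 - 25 = -236$)
$\left(v{\left(-7 + 3,16 \right)} + x\right)^{2} = \left(0 - 236\right)^{2} = \left(-236\right)^{2} = 55696$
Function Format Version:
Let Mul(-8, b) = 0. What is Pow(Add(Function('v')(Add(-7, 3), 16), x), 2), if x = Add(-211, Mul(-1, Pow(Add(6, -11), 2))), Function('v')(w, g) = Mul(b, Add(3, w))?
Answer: 55696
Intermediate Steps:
b = 0 (b = Mul(Rational(-1, 8), 0) = 0)
Function('v')(w, g) = 0 (Function('v')(w, g) = Mul(0, Add(3, w)) = 0)
x = -236 (x = Add(-211, Mul(-1, Pow(-5, 2))) = Add(-211, Mul(-1, 25)) = Add(-211, -25) = -236)
Pow(Add(Function('v')(Add(-7, 3), 16), x), 2) = Pow(Add(0, -236), 2) = Pow(-236, 2) = 55696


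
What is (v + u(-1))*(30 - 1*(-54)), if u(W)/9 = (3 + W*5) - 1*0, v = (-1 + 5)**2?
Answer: -168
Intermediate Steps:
v = 16 (v = 4**2 = 16)
u(W) = 27 + 45*W (u(W) = 9*((3 + W*5) - 1*0) = 9*((3 + 5*W) + 0) = 9*(3 + 5*W) = 27 + 45*W)
(v + u(-1))*(30 - 1*(-54)) = (16 + (27 + 45*(-1)))*(30 - 1*(-54)) = (16 + (27 - 45))*(30 + 54) = (16 - 18)*84 = -2*84 = -168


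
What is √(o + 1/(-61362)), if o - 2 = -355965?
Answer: I*√148922857756526/20454 ≈ 596.63*I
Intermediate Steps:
o = -355963 (o = 2 - 355965 = -355963)
√(o + 1/(-61362)) = √(-355963 + 1/(-61362)) = √(-355963 - 1/61362) = √(-21842601607/61362) = I*√148922857756526/20454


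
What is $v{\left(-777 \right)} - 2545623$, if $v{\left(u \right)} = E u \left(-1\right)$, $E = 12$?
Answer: $-2536299$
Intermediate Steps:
$v{\left(u \right)} = - 12 u$ ($v{\left(u \right)} = 12 u \left(-1\right) = - 12 u$)
$v{\left(-777 \right)} - 2545623 = \left(-12\right) \left(-777\right) - 2545623 = 9324 - 2545623 = -2536299$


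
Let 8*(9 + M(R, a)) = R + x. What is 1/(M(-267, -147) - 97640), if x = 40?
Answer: -8/781419 ≈ -1.0238e-5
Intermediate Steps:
M(R, a) = -4 + R/8 (M(R, a) = -9 + (R + 40)/8 = -9 + (40 + R)/8 = -9 + (5 + R/8) = -4 + R/8)
1/(M(-267, -147) - 97640) = 1/((-4 + (⅛)*(-267)) - 97640) = 1/((-4 - 267/8) - 97640) = 1/(-299/8 - 97640) = 1/(-781419/8) = -8/781419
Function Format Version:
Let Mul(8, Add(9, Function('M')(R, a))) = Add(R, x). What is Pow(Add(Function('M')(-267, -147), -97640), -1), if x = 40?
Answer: Rational(-8, 781419) ≈ -1.0238e-5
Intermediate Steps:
Function('M')(R, a) = Add(-4, Mul(Rational(1, 8), R)) (Function('M')(R, a) = Add(-9, Mul(Rational(1, 8), Add(R, 40))) = Add(-9, Mul(Rational(1, 8), Add(40, R))) = Add(-9, Add(5, Mul(Rational(1, 8), R))) = Add(-4, Mul(Rational(1, 8), R)))
Pow(Add(Function('M')(-267, -147), -97640), -1) = Pow(Add(Add(-4, Mul(Rational(1, 8), -267)), -97640), -1) = Pow(Add(Add(-4, Rational(-267, 8)), -97640), -1) = Pow(Add(Rational(-299, 8), -97640), -1) = Pow(Rational(-781419, 8), -1) = Rational(-8, 781419)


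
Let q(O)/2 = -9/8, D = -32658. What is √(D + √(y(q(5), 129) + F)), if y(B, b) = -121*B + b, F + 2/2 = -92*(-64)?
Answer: √(-130632 + 2*√25153)/2 ≈ 180.5*I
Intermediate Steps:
q(O) = -9/4 (q(O) = 2*(-9/8) = -9/4)
F = 5887 (F = -1 - 92*(-64) = -1 + 5888 = 5887)
y(B, b) = b - 121*B
√(D + √(y(q(5), 129) + F)) = √(-32658 + √((129 - 121*(-9/4)) + 5887)) = √(-32658 + √((129 + 1089/4) + 5887)) = √(-32658 + √(1605/4 + 5887)) = √(-32658 + √(25153/4)) = √(-32658 + √25153/2)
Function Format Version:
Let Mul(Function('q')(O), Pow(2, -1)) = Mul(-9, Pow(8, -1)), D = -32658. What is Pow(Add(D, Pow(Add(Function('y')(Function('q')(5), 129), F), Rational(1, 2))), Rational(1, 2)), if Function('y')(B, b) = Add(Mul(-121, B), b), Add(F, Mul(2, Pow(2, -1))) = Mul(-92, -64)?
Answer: Mul(Rational(1, 2), Pow(Add(-130632, Mul(2, Pow(25153, Rational(1, 2)))), Rational(1, 2))) ≈ Mul(180.50, I)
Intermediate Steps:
Function('q')(O) = Rational(-9, 4) (Function('q')(O) = Mul(2, Mul(-9, Pow(8, -1))) = Mul(2, Mul(-9, Rational(1, 8))) = Mul(2, Rational(-9, 8)) = Rational(-9, 4))
F = 5887 (F = Add(-1, Mul(-92, -64)) = Add(-1, 5888) = 5887)
Function('y')(B, b) = Add(b, Mul(-121, B))
Pow(Add(D, Pow(Add(Function('y')(Function('q')(5), 129), F), Rational(1, 2))), Rational(1, 2)) = Pow(Add(-32658, Pow(Add(Add(129, Mul(-121, Rational(-9, 4))), 5887), Rational(1, 2))), Rational(1, 2)) = Pow(Add(-32658, Pow(Add(Add(129, Rational(1089, 4)), 5887), Rational(1, 2))), Rational(1, 2)) = Pow(Add(-32658, Pow(Add(Rational(1605, 4), 5887), Rational(1, 2))), Rational(1, 2)) = Pow(Add(-32658, Pow(Rational(25153, 4), Rational(1, 2))), Rational(1, 2)) = Pow(Add(-32658, Mul(Rational(1, 2), Pow(25153, Rational(1, 2)))), Rational(1, 2))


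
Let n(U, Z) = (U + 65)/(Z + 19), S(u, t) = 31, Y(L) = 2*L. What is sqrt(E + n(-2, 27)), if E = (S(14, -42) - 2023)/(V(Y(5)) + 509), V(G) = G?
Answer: I*sqrt(156334910)/7958 ≈ 1.5712*I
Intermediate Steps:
n(U, Z) = (65 + U)/(19 + Z)
E = -664/173 (E = (31 - 2023)/(2*5 + 509) = -1992/(10 + 509) = -1992/519 = -1992*1/519 = -664/173 ≈ -3.8382)
sqrt(E + n(-2, 27)) = sqrt(-664/173 + (65 - 2)/(19 + 27)) = sqrt(-664/173 + 63/46) = sqrt(-19645/7958) = I*sqrt(156334910)/7958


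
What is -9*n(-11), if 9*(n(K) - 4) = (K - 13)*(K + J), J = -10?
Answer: -540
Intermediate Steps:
n(K) = 4 + (-13 + K)*(-10 + K)/9 (n(K) = 4 + ((K - 13)*(K - 10))/9 = 4 + ((-13 + K)*(-10 + K))/9 = 4 + (-13 + K)*(-10 + K)/9)
-9*n(-11) = -9*(166/9 - 23/9*(-11) + (⅑)*(-11)²) = -9*(166/9 + 253/9 + (⅑)*121) = -9*(166/9 + 253/9 + 121/9) = -9*60 = -540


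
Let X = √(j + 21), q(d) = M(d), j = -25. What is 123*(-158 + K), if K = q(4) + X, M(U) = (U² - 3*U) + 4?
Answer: -18450 + 246*I ≈ -18450.0 + 246.0*I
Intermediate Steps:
M(U) = 4 + U² - 3*U
q(d) = 4 + d² - 3*d
X = 2*I (X = √(-25 + 21) = √(-4) = 2*I ≈ 2.0*I)
K = 8 + 2*I (K = (4 + 4² - 3*4) + 2*I = (4 + 16 - 12) + 2*I = 8 + 2*I ≈ 8.0 + 2.0*I)
123*(-158 + K) = 123*(-158 + (8 + 2*I)) = 123*(-150 + 2*I) = -18450 + 246*I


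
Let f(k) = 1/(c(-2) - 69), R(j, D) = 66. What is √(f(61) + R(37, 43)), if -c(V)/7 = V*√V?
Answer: √((4553 - 924*I*√2)/(69 - 14*I*√2)) ≈ 8.1232 - 0.0002*I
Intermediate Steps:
c(V) = -7*V^(3/2) (c(V) = -7*V*√V = -7*V^(3/2))
f(k) = 1/(-69 + 14*I*√2) (f(k) = 1/(-(-14)*I*√2 - 69) = 1/(14*I*√2 - 69) = 1/(-69 + 14*I*√2))
√(f(61) + R(37, 43)) = √((-69/5153 - 14*I*√2/5153) + 66) = √(340029/5153 - 14*I*√2/5153)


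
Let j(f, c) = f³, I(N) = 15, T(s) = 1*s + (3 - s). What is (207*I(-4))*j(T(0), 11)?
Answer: 83835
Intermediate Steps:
T(s) = 3 (T(s) = s + (3 - s) = 3)
(207*I(-4))*j(T(0), 11) = (207*15)*3³ = 3105*27 = 83835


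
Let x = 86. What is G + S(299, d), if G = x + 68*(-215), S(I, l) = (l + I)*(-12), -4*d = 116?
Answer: -17774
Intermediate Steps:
d = -29 (d = -¼*116 = -29)
S(I, l) = -12*I - 12*l (S(I, l) = (I + l)*(-12) = -12*I - 12*l)
G = -14534 (G = 86 + 68*(-215) = 86 - 14620 = -14534)
G + S(299, d) = -14534 + (-12*299 - 12*(-29)) = -14534 + (-3588 + 348) = -14534 - 3240 = -17774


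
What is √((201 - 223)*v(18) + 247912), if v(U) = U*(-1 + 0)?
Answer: 2*√62077 ≈ 498.31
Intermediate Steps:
v(U) = -U (v(U) = U*(-1) = -U)
√((201 - 223)*v(18) + 247912) = √((201 - 223)*(-1*18) + 247912) = √(-22*(-18) + 247912) = √(396 + 247912) = √248308 = 2*√62077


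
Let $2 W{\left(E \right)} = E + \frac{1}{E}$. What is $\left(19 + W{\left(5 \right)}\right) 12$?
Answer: $\frac{1296}{5} \approx 259.2$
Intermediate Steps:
$W{\left(E \right)} = \frac{E}{2} + \frac{1}{2 E}$ ($W{\left(E \right)} = \frac{E + \frac{1}{E}}{2} = \frac{E}{2} + \frac{1}{2 E}$)
$\left(19 + W{\left(5 \right)}\right) 12 = \left(19 + \frac{1 + 5^{2}}{2 \cdot 5}\right) 12 = \left(19 + \frac{1}{2} \cdot \frac{1}{5} \left(1 + 25\right)\right) 12 = \left(19 + \frac{1}{2} \cdot \frac{1}{5} \cdot 26\right) 12 = \left(19 + \frac{13}{5}\right) 12 = \frac{108}{5} \cdot 12 = \frac{1296}{5}$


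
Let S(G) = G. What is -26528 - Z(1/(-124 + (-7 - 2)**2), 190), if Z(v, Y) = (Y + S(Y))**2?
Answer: -170928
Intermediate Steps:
Z(v, Y) = 4*Y**2 (Z(v, Y) = (Y + Y)**2 = (2*Y)**2 = 4*Y**2)
-26528 - Z(1/(-124 + (-7 - 2)**2), 190) = -26528 - 4*190**2 = -26528 - 4*36100 = -26528 - 1*144400 = -26528 - 144400 = -170928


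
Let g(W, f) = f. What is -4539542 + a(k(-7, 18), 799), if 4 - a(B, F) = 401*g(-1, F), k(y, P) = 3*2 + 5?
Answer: -4859937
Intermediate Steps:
k(y, P) = 11 (k(y, P) = 6 + 5 = 11)
a(B, F) = 4 - 401*F
-4539542 + a(k(-7, 18), 799) = -4539542 + (4 - 401*799) = -4539542 + (4 - 320399) = -4539542 - 320395 = -4859937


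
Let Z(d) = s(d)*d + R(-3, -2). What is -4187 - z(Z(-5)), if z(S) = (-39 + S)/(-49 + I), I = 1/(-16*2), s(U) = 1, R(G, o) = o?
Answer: -6570875/1569 ≈ -4187.9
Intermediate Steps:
Z(d) = -2 + d (Z(d) = 1*d - 2 = d - 2 = -2 + d)
I = -1/32 (I = 1/(-32) = -1/32 ≈ -0.031250)
z(S) = 416/523 - 32*S/1569 (z(S) = (-39 + S)/(-49 - 1/32) = (-39 + S)/(-1569/32) = (-39 + S)*(-32/1569) = 416/523 - 32*S/1569)
-4187 - z(Z(-5)) = -4187 - (416/523 - 32*(-2 - 5)/1569) = -4187 - (416/523 - 32/1569*(-7)) = -4187 - (416/523 + 224/1569) = -4187 - 1*1472/1569 = -4187 - 1472/1569 = -6570875/1569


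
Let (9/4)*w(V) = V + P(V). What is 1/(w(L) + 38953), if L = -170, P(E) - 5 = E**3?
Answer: -9/19302083 ≈ -4.6627e-7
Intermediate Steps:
P(E) = 5 + E**3
w(V) = 20/9 + 4*V/9 + 4*V**3/9 (w(V) = 4*(V + (5 + V**3))/9 = 4*(5 + V + V**3)/9 = 20/9 + 4*V/9 + 4*V**3/9)
1/(w(L) + 38953) = 1/((20/9 + (4/9)*(-170) + (4/9)*(-170)**3) + 38953) = 1/((20/9 - 680/9 + (4/9)*(-4913000)) + 38953) = 1/((20/9 - 680/9 - 19652000/9) + 38953) = 1/(-19652660/9 + 38953) = 1/(-19302083/9) = -9/19302083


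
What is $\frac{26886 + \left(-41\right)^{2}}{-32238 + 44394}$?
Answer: $\frac{28567}{12156} \approx 2.35$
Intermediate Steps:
$\frac{26886 + \left(-41\right)^{2}}{-32238 + 44394} = \frac{26886 + 1681}{12156} = 28567 \cdot \frac{1}{12156} = \frac{28567}{12156}$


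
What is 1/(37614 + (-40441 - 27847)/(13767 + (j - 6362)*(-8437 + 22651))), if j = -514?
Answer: 97721697/3675703979246 ≈ 2.6586e-5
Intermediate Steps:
1/(37614 + (-40441 - 27847)/(13767 + (j - 6362)*(-8437 + 22651))) = 1/(37614 + (-40441 - 27847)/(13767 + (-514 - 6362)*(-8437 + 22651))) = 1/(37614 - 68288/(13767 - 6876*14214)) = 1/(37614 - 68288/(13767 - 97735464)) = 1/(37614 - 68288/(-97721697)) = 1/(37614 - 68288*(-1/97721697)) = 1/(37614 + 68288/97721697) = 1/(3675703979246/97721697) = 97721697/3675703979246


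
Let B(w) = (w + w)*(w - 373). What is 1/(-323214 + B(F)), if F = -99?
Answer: -1/229758 ≈ -4.3524e-6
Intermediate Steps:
B(w) = 2*w*(-373 + w) (B(w) = (2*w)*(-373 + w) = 2*w*(-373 + w))
1/(-323214 + B(F)) = 1/(-323214 + 2*(-99)*(-373 - 99)) = 1/(-323214 + 2*(-99)*(-472)) = 1/(-323214 + 93456) = 1/(-229758) = -1/229758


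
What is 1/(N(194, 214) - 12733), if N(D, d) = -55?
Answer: -1/12788 ≈ -7.8198e-5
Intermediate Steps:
1/(N(194, 214) - 12733) = 1/(-55 - 12733) = 1/(-12788) = -1/12788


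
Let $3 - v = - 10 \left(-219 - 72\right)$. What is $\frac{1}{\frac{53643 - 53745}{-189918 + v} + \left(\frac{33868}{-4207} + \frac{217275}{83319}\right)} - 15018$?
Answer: $- \frac{613793797687371843}{40870041798601} \approx -15018.0$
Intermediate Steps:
$v = -2907$ ($v = 3 - - 10 \left(-219 - 72\right) = 3 - \left(-10\right) \left(-291\right) = 3 - 2910 = -2907$)
$\frac{1}{\frac{53643 - 53745}{-189918 + v} + \left(\frac{33868}{-4207} + \frac{217275}{83319}\right)} - 15018 = \frac{1}{\frac{53643 - 53745}{-189918 - 2907} + \left(\frac{33868}{-4207} + \frac{217275}{83319}\right)} - 15018 = \frac{1}{- \frac{102}{-192825} + \left(33868 \left(- \frac{1}{4207}\right) + 217275 \cdot \frac{1}{83319}\right)} - 15018 = \frac{1}{\left(-102\right) \left(- \frac{1}{192825}\right) + \left(- \frac{33868}{4207} + \frac{72425}{27773}\right)} - 15018 = \frac{1}{\frac{34}{64275} - \frac{635923989}{116841011}} - 15018 = \frac{1}{- \frac{40870041798601}{7509955982025}} - 15018 = - \frac{7509955982025}{40870041798601} - 15018 = - \frac{613793797687371843}{40870041798601}$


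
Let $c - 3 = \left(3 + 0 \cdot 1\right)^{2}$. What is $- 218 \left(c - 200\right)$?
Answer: $40984$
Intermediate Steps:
$c = 12$ ($c = 3 + \left(3 + 0 \cdot 1\right)^{2} = 3 + \left(3 + 0\right)^{2} = 3 + 3^{2} = 3 + 9 = 12$)
$- 218 \left(c - 200\right) = - 218 \left(12 - 200\right) = \left(-218\right) \left(-188\right) = 40984$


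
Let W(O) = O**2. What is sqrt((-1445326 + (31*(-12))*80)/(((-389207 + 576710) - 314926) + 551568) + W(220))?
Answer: sqrt(8706485031258530)/424145 ≈ 219.99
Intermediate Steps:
sqrt((-1445326 + (31*(-12))*80)/(((-389207 + 576710) - 314926) + 551568) + W(220)) = sqrt((-1445326 + (31*(-12))*80)/(((-389207 + 576710) - 314926) + 551568) + 220**2) = sqrt((-1445326 - 372*80)/((187503 - 314926) + 551568) + 48400) = sqrt((-1445326 - 29760)/(-127423 + 551568) + 48400) = sqrt(-1475086/424145 + 48400) = sqrt(20527142914/424145) = sqrt(8706485031258530)/424145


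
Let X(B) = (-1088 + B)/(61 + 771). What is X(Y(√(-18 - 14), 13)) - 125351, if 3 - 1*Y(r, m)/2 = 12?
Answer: -52146569/416 ≈ -1.2535e+5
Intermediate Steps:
Y(r, m) = -18 (Y(r, m) = 6 - 2*12 = 6 - 24 = -18)
X(B) = -17/13 + B/832 (X(B) = (-1088 + B)/832 = (-1088 + B)*(1/832) = -17/13 + B/832)
X(Y(√(-18 - 14), 13)) - 125351 = (-17/13 + (1/832)*(-18)) - 125351 = (-17/13 - 9/416) - 125351 = -553/416 - 125351 = -52146569/416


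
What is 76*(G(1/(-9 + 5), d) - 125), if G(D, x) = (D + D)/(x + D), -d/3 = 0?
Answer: -9348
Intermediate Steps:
d = 0 (d = -3*0 = 0)
G(D, x) = 2*D/(D + x) (G(D, x) = (2*D)/(D + x) = 2*D/(D + x))
76*(G(1/(-9 + 5), d) - 125) = 76*(2/((-9 + 5)*(1/(-9 + 5) + 0)) - 125) = 76*(2/(-4*(1/(-4) + 0)) - 125) = 76*(2*(-¼)/(-¼ + 0) - 125) = 76*(2*(-¼)/(-¼) - 125) = 76*(2*(-¼)*(-4) - 125) = 76*(2 - 125) = 76*(-123) = -9348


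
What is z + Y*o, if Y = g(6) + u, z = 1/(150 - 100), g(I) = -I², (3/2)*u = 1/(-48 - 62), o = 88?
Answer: -475277/150 ≈ -3168.5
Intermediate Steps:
u = -1/165 (u = 2/(3*(-48 - 62)) = (⅔)/(-110) = (⅔)*(-1/110) = -1/165 ≈ -0.0060606)
z = 1/50 ≈ 0.020000
Y = -5941/165 (Y = -1*6² - 1/165 = -1*36 - 1/165 = -36 - 1/165 = -5941/165 ≈ -36.006)
z + Y*o = 1/50 - 5941/165*88 = 1/50 - 47528/15 = -475277/150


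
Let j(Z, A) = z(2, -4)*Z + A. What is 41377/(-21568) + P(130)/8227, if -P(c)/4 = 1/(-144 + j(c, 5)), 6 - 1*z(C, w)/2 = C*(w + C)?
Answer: -837745599191/436679682496 ≈ -1.9184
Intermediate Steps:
z(C, w) = 12 - 2*C*(C + w) (z(C, w) = 12 - 2*C*(w + C) = 12 - 2*C*(C + w))
j(Z, A) = A + 20*Z (j(Z, A) = (12 - 2*2**2 - 2*2*(-4))*Z + A = (12 - 2*4 + 16)*Z + A = (12 - 8 + 16)*Z + A = 20*Z + A = A + 20*Z)
P(c) = -4/(-139 + 20*c) (P(c) = -4/(-144 + (5 + 20*c)) = -4/(-139 + 20*c))
41377/(-21568) + P(130)/8227 = 41377/(-21568) - 4/(-139 + 20*130)/8227 = 41377*(-1/21568) - 4/(-139 + 2600)*(1/8227) = -41377/21568 - 4/2461*(1/8227) = -41377/21568 - 4*1/2461*(1/8227) = -41377/21568 - 4/2461*1/8227 = -41377/21568 - 4/20246647 = -837745599191/436679682496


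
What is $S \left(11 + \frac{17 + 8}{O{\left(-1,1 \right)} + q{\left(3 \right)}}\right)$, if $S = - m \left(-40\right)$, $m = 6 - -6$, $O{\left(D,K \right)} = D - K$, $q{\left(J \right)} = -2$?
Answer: $2280$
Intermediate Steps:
$m = 12$ ($m = 6 + 6 = 12$)
$S = 480$ ($S = - 12 \left(-40\right) = \left(-1\right) \left(-480\right) = 480$)
$S \left(11 + \frac{17 + 8}{O{\left(-1,1 \right)} + q{\left(3 \right)}}\right) = 480 \left(11 + \frac{17 + 8}{\left(-1 - 1\right) - 2}\right) = 480 \left(11 + \frac{25}{\left(-1 - 1\right) - 2}\right) = 480 \left(11 + \frac{25}{-2 - 2}\right) = 480 \left(11 + \frac{25}{-4}\right) = 480 \left(11 + 25 \left(- \frac{1}{4}\right)\right) = 480 \left(11 - \frac{25}{4}\right) = 480 \cdot \frac{19}{4} = 2280$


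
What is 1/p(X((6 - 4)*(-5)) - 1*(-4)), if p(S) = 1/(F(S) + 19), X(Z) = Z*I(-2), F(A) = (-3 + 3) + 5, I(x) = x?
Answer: 24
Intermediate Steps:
F(A) = 5 (F(A) = 0 + 5 = 5)
X(Z) = -2*Z (X(Z) = Z*(-2) = -2*Z)
p(S) = 1/24 (p(S) = 1/(5 + 19) = 1/24)
1/p(X((6 - 4)*(-5)) - 1*(-4)) = 1/(1/24) = 24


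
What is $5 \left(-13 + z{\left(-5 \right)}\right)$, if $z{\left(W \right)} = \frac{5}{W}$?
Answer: $-70$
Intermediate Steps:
$5 \left(-13 + z{\left(-5 \right)}\right) = 5 \left(-13 + \frac{5}{-5}\right) = 5 \left(-13 + 5 \left(- \frac{1}{5}\right)\right) = 5 \left(-13 - 1\right) = 5 \left(-14\right) = -70$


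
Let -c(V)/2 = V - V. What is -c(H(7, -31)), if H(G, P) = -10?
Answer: 0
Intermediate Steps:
c(V) = 0 (c(V) = -2*(V - V) = -2*0 = 0)
-c(H(7, -31)) = -1*0 = 0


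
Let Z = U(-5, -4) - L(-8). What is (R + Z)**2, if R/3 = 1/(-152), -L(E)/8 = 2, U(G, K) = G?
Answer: 2785561/23104 ≈ 120.57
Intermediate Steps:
L(E) = -16 (L(E) = -8*2 = -16)
R = -3/152 (R = 3/(-152) = 3*(-1/152) = -3/152 ≈ -0.019737)
Z = 11 (Z = -5 - 1*(-16) = -5 + 16 = 11)
(R + Z)**2 = (-3/152 + 11)**2 = (1669/152)**2 = 2785561/23104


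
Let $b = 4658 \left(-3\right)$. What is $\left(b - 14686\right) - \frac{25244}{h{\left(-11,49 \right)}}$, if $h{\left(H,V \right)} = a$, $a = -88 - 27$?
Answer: $- \frac{3270656}{115} \approx -28441.0$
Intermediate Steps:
$a = -115$
$h{\left(H,V \right)} = -115$
$b = -13974$
$\left(b - 14686\right) - \frac{25244}{h{\left(-11,49 \right)}} = \left(-13974 - 14686\right) - \frac{25244}{-115} = -28660 - - \frac{25244}{115} = -28660 + \frac{25244}{115} = - \frac{3270656}{115}$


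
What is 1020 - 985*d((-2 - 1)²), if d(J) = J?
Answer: -7845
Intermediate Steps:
1020 - 985*d((-2 - 1)²) = 1020 - 985*(-2 - 1)² = 1020 - 985*(-3)² = 1020 - 985*9 = 1020 - 8865 = -7845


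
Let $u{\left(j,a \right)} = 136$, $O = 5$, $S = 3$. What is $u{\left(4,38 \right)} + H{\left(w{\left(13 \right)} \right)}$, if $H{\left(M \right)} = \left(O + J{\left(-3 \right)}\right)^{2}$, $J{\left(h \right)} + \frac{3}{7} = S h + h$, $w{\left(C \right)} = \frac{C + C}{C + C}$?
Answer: $\frac{9368}{49} \approx 191.18$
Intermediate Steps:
$w{\left(C \right)} = 1$ ($w{\left(C \right)} = \frac{2 C}{2 C} = 2 C \frac{1}{2 C} = 1$)
$J{\left(h \right)} = - \frac{3}{7} + 4 h$ ($J{\left(h \right)} = - \frac{3}{7} + \left(3 h + h\right) = - \frac{3}{7} + 4 h$)
$H{\left(M \right)} = \frac{2704}{49}$ ($H{\left(M \right)} = \left(5 + \left(- \frac{3}{7} + 4 \left(-3\right)\right)\right)^{2} = \left(5 - \frac{87}{7}\right)^{2} = \left(- \frac{52}{7}\right)^{2} = \frac{2704}{49}$)
$u{\left(4,38 \right)} + H{\left(w{\left(13 \right)} \right)} = 136 + \frac{2704}{49} = \frac{9368}{49}$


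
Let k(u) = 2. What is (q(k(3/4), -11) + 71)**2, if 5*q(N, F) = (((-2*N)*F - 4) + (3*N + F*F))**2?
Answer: 797723536/25 ≈ 3.1909e+7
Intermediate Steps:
q(N, F) = (-4 + F**2 + 3*N - 2*F*N)**2/5 (q(N, F) = (((-2*N)*F - 4) + (3*N + F*F))**2/5 = ((-2*F*N - 4) + (3*N + F**2))**2/5 = ((-4 - 2*F*N) + (F**2 + 3*N))**2/5 = (-4 + F**2 + 3*N - 2*F*N)**2/5)
(q(k(3/4), -11) + 71)**2 = ((-4 + (-11)**2 + 3*2 - 2*(-11)*2)**2/5 + 71)**2 = ((-4 + 121 + 6 + 44)**2/5 + 71)**2 = ((1/5)*167**2 + 71)**2 = ((1/5)*27889 + 71)**2 = (27889/5 + 71)**2 = (28244/5)**2 = 797723536/25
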